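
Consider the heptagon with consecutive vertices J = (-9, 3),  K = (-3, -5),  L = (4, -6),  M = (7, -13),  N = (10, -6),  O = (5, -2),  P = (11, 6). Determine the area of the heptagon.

159.5

Σ = (54) + (38) + (-10) + (88) + (10) + (52) + (87) = 319
Area = |Σ|/2 = 159.5.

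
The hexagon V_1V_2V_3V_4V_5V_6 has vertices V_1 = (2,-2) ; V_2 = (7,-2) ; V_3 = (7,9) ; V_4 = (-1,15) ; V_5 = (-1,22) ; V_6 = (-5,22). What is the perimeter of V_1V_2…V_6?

62

|V_1V_2| = √((5)² + (0)²) = √25 = 5
|V_2V_3| = √((0)² + (11)²) = √121 = 11
|V_3V_4| = √((-8)² + (6)²) = √100 = 10
|V_4V_5| = √((0)² + (7)²) = √49 = 7
|V_5V_6| = √((-4)² + (0)²) = √16 = 4
|V_6V_1| = √((7)² + (-24)²) = √625 = 25
Perimeter = 5 + 11 + 10 + 7 + 4 + 25 = 62.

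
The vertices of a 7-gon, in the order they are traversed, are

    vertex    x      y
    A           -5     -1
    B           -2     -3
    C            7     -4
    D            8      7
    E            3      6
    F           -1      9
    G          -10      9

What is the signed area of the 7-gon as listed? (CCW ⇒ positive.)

Σ = (13) + (29) + (81) + (27) + (33) + (81) + (55) = 319
Signed area = Σ/2 = 159.5 (positive ⇒ counter-clockwise traversal).

159.5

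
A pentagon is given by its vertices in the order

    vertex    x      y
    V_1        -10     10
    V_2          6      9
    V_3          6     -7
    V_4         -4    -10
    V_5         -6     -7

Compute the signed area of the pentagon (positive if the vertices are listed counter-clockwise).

Apply the shoelace formula: 2A = Σ (x_i·y_{i+1} − x_{i+1}·y_i), indices taken mod 5.
Cross-terms: -150, -96, -88, -32, -130  ⇒  Σ = -496
Signed area = Σ/2 = -248 (negative ⇒ clockwise traversal).

-248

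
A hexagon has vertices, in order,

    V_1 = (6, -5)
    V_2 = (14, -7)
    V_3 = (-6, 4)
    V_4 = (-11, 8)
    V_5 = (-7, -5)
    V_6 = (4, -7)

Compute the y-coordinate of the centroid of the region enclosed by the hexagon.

Apply the shoelace formula. First the cross-terms c_i = x_i·y_{i+1} − x_{i+1}·y_i:
  28, 14, -4, 111, 69, 22  ⇒  2A = 240, A = 120.
Then Σ (y_i + y_{i+1})·c_i = -1185, so ȳ = -1185 / (6·120) = -79/48.

-79/48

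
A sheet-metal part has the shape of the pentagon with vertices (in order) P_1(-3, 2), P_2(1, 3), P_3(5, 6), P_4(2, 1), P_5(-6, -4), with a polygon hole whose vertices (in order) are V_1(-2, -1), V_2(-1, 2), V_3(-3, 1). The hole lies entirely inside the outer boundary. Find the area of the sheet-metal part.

24

Outer boundary:
Σ = (-11) + (-9) + (-7) + (-2) + (-24) = -53
Area = |Σ|/2 = 26.5.
Hole:
Σ = (-5) + (5) + (5) = 5
Area = |Σ|/2 = 2.5.
Net area = 26.5 − 2.5 = 24.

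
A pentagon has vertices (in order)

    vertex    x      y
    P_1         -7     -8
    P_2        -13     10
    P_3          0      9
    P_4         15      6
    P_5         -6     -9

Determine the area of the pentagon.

Apply Gauss's area formula: 2A = Σ (x_i·y_{i+1} − x_{i+1}·y_i), indices taken mod 5.
Cross-terms: -174, -117, -135, -99, -15  ⇒  Σ = -540
Area = |Σ|/2 = 270.

270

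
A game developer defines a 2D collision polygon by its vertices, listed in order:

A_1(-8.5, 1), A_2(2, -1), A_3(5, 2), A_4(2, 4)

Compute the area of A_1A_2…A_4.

33.75

A_1→A_2: (-8.5)(-1) − (2)(1) = 6.5
A_2→A_3: (2)(2) − (5)(-1) = 9
A_3→A_4: (5)(4) − (2)(2) = 16
A_4→A_1: (2)(1) − (-8.5)(4) = 36
Σ = 67.5
Area = |Σ|/2 = 33.75.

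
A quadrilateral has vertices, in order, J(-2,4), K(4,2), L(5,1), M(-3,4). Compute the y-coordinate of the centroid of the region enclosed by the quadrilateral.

55/21

Apply the surveyor's formula. First the cross-terms c_i = x_i·y_{i+1} − x_{i+1}·y_i:
  -20, -6, 23, -4  ⇒  2A = -7, A = -3.5.
Then Σ (y_i + y_{i+1})·c_i = -55, so ȳ = -55 / (6·(-3.5)) = 55/21.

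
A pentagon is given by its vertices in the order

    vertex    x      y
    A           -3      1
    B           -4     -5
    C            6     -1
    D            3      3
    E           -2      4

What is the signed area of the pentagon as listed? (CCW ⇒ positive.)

Apply the shoelace formula: 2A = Σ (x_i·y_{i+1} − x_{i+1}·y_i), indices taken mod 5.
Σ = (19) + (34) + (21) + (18) + (10) = 102
Signed area = Σ/2 = 51 (positive ⇒ counter-clockwise traversal).

51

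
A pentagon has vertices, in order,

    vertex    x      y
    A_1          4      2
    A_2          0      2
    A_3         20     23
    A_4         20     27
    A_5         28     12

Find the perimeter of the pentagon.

|A_1A_2| = √((-4)² + (0)²) = √16 = 4
|A_2A_3| = √((20)² + (21)²) = √841 = 29
|A_3A_4| = √((0)² + (4)²) = √16 = 4
|A_4A_5| = √((8)² + (-15)²) = √289 = 17
|A_5A_1| = √((-24)² + (-10)²) = √676 = 26
Perimeter = 4 + 29 + 4 + 17 + 26 = 80.

80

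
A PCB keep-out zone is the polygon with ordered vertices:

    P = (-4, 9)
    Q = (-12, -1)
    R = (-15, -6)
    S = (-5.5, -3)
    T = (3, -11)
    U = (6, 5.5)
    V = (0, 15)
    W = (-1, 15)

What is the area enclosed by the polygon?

Apply the shoelace formula: 2A = Σ (x_i·y_{i+1} − x_{i+1}·y_i), indices taken mod 8.
Σ = (112) + (57) + (12) + (69.5) + (82.5) + (90) + (15) + (51) = 489
Area = |Σ|/2 = 244.5.

244.5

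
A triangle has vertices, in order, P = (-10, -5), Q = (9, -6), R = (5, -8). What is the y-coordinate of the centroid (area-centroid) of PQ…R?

-19/3

Apply Gauss's area formula. First the cross-terms c_i = x_i·y_{i+1} − x_{i+1}·y_i:
  105, -42, -105  ⇒  2A = -42, A = -21.
Then Σ (y_i + y_{i+1})·c_i = 798, so ȳ = 798 / (6·(-21)) = -19/3.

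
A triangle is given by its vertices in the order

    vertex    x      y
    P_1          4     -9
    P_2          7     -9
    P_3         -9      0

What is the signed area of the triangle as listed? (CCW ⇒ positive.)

13.5

Σ = (27) + (-81) + (81) = 27
Signed area = Σ/2 = 13.5 (positive ⇒ counter-clockwise traversal).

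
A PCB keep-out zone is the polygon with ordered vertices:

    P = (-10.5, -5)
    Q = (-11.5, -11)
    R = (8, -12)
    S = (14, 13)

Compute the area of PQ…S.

311.25

Σ = (58) + (226) + (272) + (66.5) = 622.5
Area = |Σ|/2 = 311.25.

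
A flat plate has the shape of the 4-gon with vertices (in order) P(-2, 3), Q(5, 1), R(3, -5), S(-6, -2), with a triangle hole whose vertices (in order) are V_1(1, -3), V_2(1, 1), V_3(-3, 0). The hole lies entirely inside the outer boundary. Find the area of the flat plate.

Outer boundary:
Σ = (-17) + (-28) + (-36) + (-22) = -103
Area = |Σ|/2 = 51.5.
Hole:
Apply the surveyor's formula: 2A = Σ (x_i·y_{i+1} − x_{i+1}·y_i), indices taken mod 3.
Cross-terms: 4, 3, 9  ⇒  Σ = 16
Area = |Σ|/2 = 8.
Net area = 51.5 − 8 = 43.5.

43.5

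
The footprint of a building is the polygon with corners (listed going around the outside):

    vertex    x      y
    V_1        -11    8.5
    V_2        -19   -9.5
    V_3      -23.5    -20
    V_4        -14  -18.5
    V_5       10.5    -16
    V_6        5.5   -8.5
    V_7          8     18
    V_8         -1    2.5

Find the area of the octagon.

V_1→V_2: (-11)(-9.5) − (-19)(8.5) = 266
V_2→V_3: (-19)(-20) − (-23.5)(-9.5) = 156.75
V_3→V_4: (-23.5)(-18.5) − (-14)(-20) = 154.75
V_4→V_5: (-14)(-16) − (10.5)(-18.5) = 418.25
V_5→V_6: (10.5)(-8.5) − (5.5)(-16) = -1.25
V_6→V_7: (5.5)(18) − (8)(-8.5) = 167
V_7→V_8: (8)(2.5) − (-1)(18) = 38
V_8→V_1: (-1)(8.5) − (-11)(2.5) = 19
Σ = 1218.5
Area = |Σ|/2 = 609.25.

609.25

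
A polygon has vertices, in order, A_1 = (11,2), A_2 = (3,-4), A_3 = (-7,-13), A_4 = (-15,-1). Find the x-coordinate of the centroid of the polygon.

-35/9

Apply Gauss's area formula. First the cross-terms c_i = x_i·y_{i+1} − x_{i+1}·y_i:
  -50, -67, -188, -19  ⇒  2A = -324, A = -162.
Then Σ (x_i + x_{i+1})·c_i = 3780, so x̄ = 3780 / (6·(-162)) = -35/9.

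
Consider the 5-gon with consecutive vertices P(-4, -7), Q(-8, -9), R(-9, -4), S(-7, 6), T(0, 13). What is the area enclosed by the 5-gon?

Apply Gauss's area formula: 2A = Σ (x_i·y_{i+1} − x_{i+1}·y_i), indices taken mod 5.
Σ = (-20) + (-49) + (-82) + (-91) + (52) = -190
Area = |Σ|/2 = 95.

95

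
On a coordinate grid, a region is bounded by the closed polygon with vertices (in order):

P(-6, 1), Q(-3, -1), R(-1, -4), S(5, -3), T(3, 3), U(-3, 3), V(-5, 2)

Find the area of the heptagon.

P→Q: (-6)(-1) − (-3)(1) = 9
Q→R: (-3)(-4) − (-1)(-1) = 11
R→S: (-1)(-3) − (5)(-4) = 23
S→T: (5)(3) − (3)(-3) = 24
T→U: (3)(3) − (-3)(3) = 18
U→V: (-3)(2) − (-5)(3) = 9
V→P: (-5)(1) − (-6)(2) = 7
Σ = 101
Area = |Σ|/2 = 50.5.

50.5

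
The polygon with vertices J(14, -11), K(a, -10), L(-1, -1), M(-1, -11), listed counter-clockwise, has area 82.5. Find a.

Write out the shoelace sum; only the two edges meeting at K involve a:
2·Area = [(14·(-10) − a·(-11)) + (a·(-1) − (-1)·(-10))] + 175
       = 10·a + 25 = 165
⇒ a = 14.

14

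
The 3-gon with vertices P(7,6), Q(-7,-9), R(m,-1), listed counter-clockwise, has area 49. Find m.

The doubled signed area Σ (x_i y_{i+1} − x_{i+1} y_i) is linear in m.
With m=0 it equals -7; the coefficient of m is 15 (from the two edges through R).
So 15·m + -7 = 2·49 = 98 ⇒ m = 7.

7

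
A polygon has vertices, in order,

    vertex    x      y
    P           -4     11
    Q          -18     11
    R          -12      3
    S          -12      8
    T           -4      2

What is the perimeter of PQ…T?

|PQ| = √((-14)² + (0)²) = √196 = 14
|QR| = √((6)² + (-8)²) = √100 = 10
|RS| = √((0)² + (5)²) = √25 = 5
|ST| = √((8)² + (-6)²) = √100 = 10
|TP| = √((0)² + (9)²) = √81 = 9
Perimeter = 14 + 10 + 5 + 10 + 9 = 48.

48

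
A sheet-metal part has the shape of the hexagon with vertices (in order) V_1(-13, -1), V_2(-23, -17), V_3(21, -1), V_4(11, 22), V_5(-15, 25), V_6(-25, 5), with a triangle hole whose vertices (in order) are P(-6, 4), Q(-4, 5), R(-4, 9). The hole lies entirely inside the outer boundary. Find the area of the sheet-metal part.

Outer boundary:
Cross-terms: 198, 380, 473, 605, 550, 90  ⇒  Σ = 2296
Area = |Σ|/2 = 1148.
Hole:
P→Q: (-6)(5) − (-4)(4) = -14
Q→R: (-4)(9) − (-4)(5) = -16
R→P: (-4)(4) − (-6)(9) = 38
Σ = 8
Area = |Σ|/2 = 4.
Net area = 1148 − 4 = 1144.

1144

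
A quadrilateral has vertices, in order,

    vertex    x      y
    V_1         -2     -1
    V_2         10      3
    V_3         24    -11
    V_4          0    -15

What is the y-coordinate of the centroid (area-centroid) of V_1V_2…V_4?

-471/71

Apply the surveyor's formula. First the cross-terms c_i = x_i·y_{i+1} − x_{i+1}·y_i:
  4, -182, -360, -30  ⇒  2A = -568, A = -284.
Then Σ (y_i + y_{i+1})·c_i = 11304, so ȳ = 11304 / (6·(-284)) = -471/71.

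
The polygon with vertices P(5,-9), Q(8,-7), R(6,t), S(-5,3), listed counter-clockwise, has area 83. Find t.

The doubled signed area Σ (x_i y_{i+1} − x_{i+1} y_i) is linear in t.
With t=0 it equals 127; the coefficient of t is 13 (from the two edges through R).
So 13·t + 127 = 2·83 = 166 ⇒ t = 3.

3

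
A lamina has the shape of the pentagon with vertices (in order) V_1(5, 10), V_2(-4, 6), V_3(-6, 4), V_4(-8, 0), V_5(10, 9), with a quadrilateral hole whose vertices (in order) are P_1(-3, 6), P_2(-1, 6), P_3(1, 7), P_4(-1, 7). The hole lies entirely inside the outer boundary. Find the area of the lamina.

Outer boundary:
Σ = (70) + (20) + (32) + (-72) + (55) = 105
Area = |Σ|/2 = 52.5.
Hole:
Apply the shoelace formula: 2A = Σ (x_i·y_{i+1} − x_{i+1}·y_i), indices taken mod 4.
Σ = (-12) + (-13) + (14) + (15) = 4
Area = |Σ|/2 = 2.
Net area = 52.5 − 2 = 50.5.

50.5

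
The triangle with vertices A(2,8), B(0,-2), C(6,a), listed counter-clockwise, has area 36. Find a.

Write out the shoelace sum; only the two edges meeting at C involve a:
2·Area = [(0·a − 6·(-2)) + (6·8 − 2·a)] + -4
       = -2·a + 56 = 72
⇒ a = -8.

-8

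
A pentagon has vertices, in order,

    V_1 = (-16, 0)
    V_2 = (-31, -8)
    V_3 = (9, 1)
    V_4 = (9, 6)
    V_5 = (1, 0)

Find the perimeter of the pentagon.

|V_1V_2| = √((-15)² + (-8)²) = √289 = 17
|V_2V_3| = √((40)² + (9)²) = √1681 = 41
|V_3V_4| = √((0)² + (5)²) = √25 = 5
|V_4V_5| = √((-8)² + (-6)²) = √100 = 10
|V_5V_1| = √((-17)² + (0)²) = √289 = 17
Perimeter = 17 + 41 + 5 + 10 + 17 = 90.

90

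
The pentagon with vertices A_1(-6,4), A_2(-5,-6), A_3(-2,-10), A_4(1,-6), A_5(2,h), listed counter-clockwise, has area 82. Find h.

Write out the shoelace sum; only the two edges meeting at A_5 involve h:
2·Area = [(1·h − 2·(-6)) + (2·4 − (-6)·h)] + 116
       = 7·h + 136 = 164
⇒ h = 4.

4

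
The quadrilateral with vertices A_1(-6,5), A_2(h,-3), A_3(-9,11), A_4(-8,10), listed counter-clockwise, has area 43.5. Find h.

13

The doubled signed area Σ (x_i y_{i+1} − x_{i+1} y_i) is linear in h.
With h=0 it equals 9; the coefficient of h is 6 (from the two edges through A_2).
So 6·h + 9 = 2·43.5 = 87 ⇒ h = 13.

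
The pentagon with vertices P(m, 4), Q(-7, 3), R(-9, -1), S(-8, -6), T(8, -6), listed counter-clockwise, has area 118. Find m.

Write out the shoelace sum; only the two edges meeting at P involve m:
2·Area = [(8·4 − m·(-6)) + (m·3 − (-7)·4)] + 176
       = 9·m + 236 = 236
⇒ m = 0.

0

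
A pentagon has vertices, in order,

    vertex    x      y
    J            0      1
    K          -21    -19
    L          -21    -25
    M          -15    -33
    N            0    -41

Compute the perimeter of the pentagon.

104

|JK| = √((-21)² + (-20)²) = √841 = 29
|KL| = √((0)² + (-6)²) = √36 = 6
|LM| = √((6)² + (-8)²) = √100 = 10
|MN| = √((15)² + (-8)²) = √289 = 17
|NJ| = √((0)² + (42)²) = √1764 = 42
Perimeter = 29 + 6 + 10 + 17 + 42 = 104.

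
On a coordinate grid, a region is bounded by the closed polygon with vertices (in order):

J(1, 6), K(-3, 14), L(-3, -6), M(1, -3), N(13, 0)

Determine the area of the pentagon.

Σ = (32) + (60) + (15) + (39) + (78) = 224
Area = |Σ|/2 = 112.

112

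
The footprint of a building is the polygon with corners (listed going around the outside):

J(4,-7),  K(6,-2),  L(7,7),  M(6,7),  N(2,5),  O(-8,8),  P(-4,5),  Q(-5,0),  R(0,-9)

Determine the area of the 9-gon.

133.5

Cross-terms: 34, 56, 7, 16, 56, -8, 25, 45, 36  ⇒  Σ = 267
Area = |Σ|/2 = 133.5.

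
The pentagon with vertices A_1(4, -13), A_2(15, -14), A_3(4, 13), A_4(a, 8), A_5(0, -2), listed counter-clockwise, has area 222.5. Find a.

The doubled signed area Σ (x_i y_{i+1} − x_{i+1} y_i) is linear in a.
With a=0 it equals 430; the coefficient of a is -15 (from the two edges through A_4).
So -15·a + 430 = 2·222.5 = 445 ⇒ a = -1.

-1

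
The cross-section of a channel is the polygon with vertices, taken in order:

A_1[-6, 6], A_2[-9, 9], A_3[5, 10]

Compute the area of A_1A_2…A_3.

22.5

Cross-terms: 0, -135, 90  ⇒  Σ = -45
Area = |Σ|/2 = 22.5.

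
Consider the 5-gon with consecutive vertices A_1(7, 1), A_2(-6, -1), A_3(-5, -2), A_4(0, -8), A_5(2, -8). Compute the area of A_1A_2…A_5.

Apply the shoelace formula: 2A = Σ (x_i·y_{i+1} − x_{i+1}·y_i), indices taken mod 5.
Σ = (-1) + (7) + (40) + (16) + (58) = 120
Area = |Σ|/2 = 60.

60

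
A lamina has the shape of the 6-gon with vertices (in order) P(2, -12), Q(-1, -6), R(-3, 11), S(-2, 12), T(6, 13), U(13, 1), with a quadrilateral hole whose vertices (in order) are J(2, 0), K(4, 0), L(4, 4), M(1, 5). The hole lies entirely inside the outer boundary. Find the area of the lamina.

Outer boundary:
Apply the shoelace (surveyor's) formula: 2A = Σ (x_i·y_{i+1} − x_{i+1}·y_i), indices taken mod 6.
P→Q: (2)(-6) − (-1)(-12) = -24
Q→R: (-1)(11) − (-3)(-6) = -29
R→S: (-3)(12) − (-2)(11) = -14
S→T: (-2)(13) − (6)(12) = -98
T→U: (6)(1) − (13)(13) = -163
U→P: (13)(-12) − (2)(1) = -158
Σ = -486
Area = |Σ|/2 = 243.
Hole:
Apply the surveyor's formula: 2A = Σ (x_i·y_{i+1} − x_{i+1}·y_i), indices taken mod 4.
Cross-terms: 0, 16, 16, -10  ⇒  Σ = 22
Area = |Σ|/2 = 11.
Net area = 243 − 11 = 232.

232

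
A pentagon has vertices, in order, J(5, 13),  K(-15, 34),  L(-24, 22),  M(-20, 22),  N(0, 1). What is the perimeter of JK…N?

|JK| = √((-20)² + (21)²) = √841 = 29
|KL| = √((-9)² + (-12)²) = √225 = 15
|LM| = √((4)² + (0)²) = √16 = 4
|MN| = √((20)² + (-21)²) = √841 = 29
|NJ| = √((5)² + (12)²) = √169 = 13
Perimeter = 29 + 15 + 4 + 29 + 13 = 90.

90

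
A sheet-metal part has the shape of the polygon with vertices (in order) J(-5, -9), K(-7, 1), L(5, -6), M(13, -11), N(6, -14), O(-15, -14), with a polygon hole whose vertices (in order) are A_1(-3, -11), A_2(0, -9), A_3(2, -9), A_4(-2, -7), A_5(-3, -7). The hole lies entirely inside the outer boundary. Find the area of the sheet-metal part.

Outer boundary:
Cross-terms: -68, 37, 23, -116, -294, 65  ⇒  Σ = -353
Area = |Σ|/2 = 176.5.
Hole:
Apply the surveyor's formula: 2A = Σ (x_i·y_{i+1} − x_{i+1}·y_i), indices taken mod 5.
Σ = (27) + (18) + (-32) + (-7) + (12) = 18
Area = |Σ|/2 = 9.
Net area = 176.5 − 9 = 167.5.

167.5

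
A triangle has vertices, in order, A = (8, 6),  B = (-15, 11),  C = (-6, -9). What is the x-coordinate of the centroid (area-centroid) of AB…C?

-13/3

Apply the surveyor's formula. First the cross-terms c_i = x_i·y_{i+1} − x_{i+1}·y_i:
  178, 201, 36  ⇒  2A = 415, A = 207.5.
Then Σ (x_i + x_{i+1})·c_i = -5395, so x̄ = -5395 / (6·207.5) = -13/3.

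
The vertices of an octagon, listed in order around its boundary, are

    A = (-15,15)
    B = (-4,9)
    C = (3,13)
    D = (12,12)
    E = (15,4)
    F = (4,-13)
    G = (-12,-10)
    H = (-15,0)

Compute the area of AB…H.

594

A→B: (-15)(9) − (-4)(15) = -75
B→C: (-4)(13) − (3)(9) = -79
C→D: (3)(12) − (12)(13) = -120
D→E: (12)(4) − (15)(12) = -132
E→F: (15)(-13) − (4)(4) = -211
F→G: (4)(-10) − (-12)(-13) = -196
G→H: (-12)(0) − (-15)(-10) = -150
H→A: (-15)(15) − (-15)(0) = -225
Σ = -1188
Area = |Σ|/2 = 594.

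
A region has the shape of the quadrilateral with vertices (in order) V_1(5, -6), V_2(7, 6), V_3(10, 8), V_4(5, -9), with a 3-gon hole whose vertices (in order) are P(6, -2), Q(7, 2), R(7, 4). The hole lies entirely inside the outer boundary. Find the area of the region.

22.5

Outer boundary:
Apply Gauss's area formula: 2A = Σ (x_i·y_{i+1} − x_{i+1}·y_i), indices taken mod 4.
Σ = (72) + (-4) + (-130) + (15) = -47
Area = |Σ|/2 = 23.5.
Hole:
Cross-terms: 26, 14, -38  ⇒  Σ = 2
Area = |Σ|/2 = 1.
Net area = 23.5 − 1 = 22.5.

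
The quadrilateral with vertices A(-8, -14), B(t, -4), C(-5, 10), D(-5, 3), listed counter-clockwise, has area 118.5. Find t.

4

Write out the shoelace sum; only the two edges meeting at B involve t:
2·Area = [((-8)·(-4) − t·(-14)) + (t·10 − (-5)·(-4))] + 129
       = 24·t + 141 = 237
⇒ t = 4.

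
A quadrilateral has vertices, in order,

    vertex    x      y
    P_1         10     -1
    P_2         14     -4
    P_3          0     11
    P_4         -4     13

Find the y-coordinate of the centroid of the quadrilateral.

376/69

Apply the shoelace (surveyor's) formula. First the cross-terms c_i = x_i·y_{i+1} − x_{i+1}·y_i:
  -26, 154, 44, -126  ⇒  2A = 46, A = 23.
Then Σ (y_i + y_{i+1})·c_i = 752, so ȳ = 752 / (6·23) = 376/69.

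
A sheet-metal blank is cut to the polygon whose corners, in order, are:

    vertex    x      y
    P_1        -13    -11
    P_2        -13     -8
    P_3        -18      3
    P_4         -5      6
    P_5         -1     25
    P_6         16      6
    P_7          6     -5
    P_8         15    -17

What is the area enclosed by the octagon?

684.5

Σ = (-39) + (-183) + (-93) + (-119) + (-406) + (-116) + (-27) + (-386) = -1369
Area = |Σ|/2 = 684.5.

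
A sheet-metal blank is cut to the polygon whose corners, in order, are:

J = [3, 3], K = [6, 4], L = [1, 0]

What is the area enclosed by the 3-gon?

J→K: (3)(4) − (6)(3) = -6
K→L: (6)(0) − (1)(4) = -4
L→J: (1)(3) − (3)(0) = 3
Σ = -7
Area = |Σ|/2 = 3.5.

3.5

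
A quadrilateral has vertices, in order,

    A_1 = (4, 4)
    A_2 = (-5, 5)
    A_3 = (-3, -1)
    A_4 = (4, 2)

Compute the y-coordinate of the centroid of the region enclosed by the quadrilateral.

Apply the shoelace (surveyor's) formula. First the cross-terms c_i = x_i·y_{i+1} − x_{i+1}·y_i:
  40, 20, -2, 8  ⇒  2A = 66, A = 33.
Then Σ (y_i + y_{i+1})·c_i = 486, so ȳ = 486 / (6·33) = 27/11.

27/11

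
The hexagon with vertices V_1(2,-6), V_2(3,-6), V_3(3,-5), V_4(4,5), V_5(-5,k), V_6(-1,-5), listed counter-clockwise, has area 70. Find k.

Write out the shoelace sum; only the two edges meeting at V_5 involve k:
2·Area = [(4·k − (-5)·5) + ((-5)·(-5) − (-1)·k)] + 60
       = 5·k + 110 = 140
⇒ k = 6.

6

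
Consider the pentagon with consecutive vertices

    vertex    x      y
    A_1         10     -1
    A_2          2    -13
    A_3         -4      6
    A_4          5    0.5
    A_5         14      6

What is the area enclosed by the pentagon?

125.5

Σ = (-128) + (-40) + (-32) + (23) + (-74) = -251
Area = |Σ|/2 = 125.5.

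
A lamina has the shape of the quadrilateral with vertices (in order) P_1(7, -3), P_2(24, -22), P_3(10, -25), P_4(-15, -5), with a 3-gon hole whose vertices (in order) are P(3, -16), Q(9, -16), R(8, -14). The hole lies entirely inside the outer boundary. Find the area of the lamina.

Outer boundary:
Cross-terms: -82, -380, -425, 80  ⇒  Σ = -807
Area = |Σ|/2 = 403.5.
Hole:
Cross-terms: 96, 2, -86  ⇒  Σ = 12
Area = |Σ|/2 = 6.
Net area = 403.5 − 6 = 397.5.

397.5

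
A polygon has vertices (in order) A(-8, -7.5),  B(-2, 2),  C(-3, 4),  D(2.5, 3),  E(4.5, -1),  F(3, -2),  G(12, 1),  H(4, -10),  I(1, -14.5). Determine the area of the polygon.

171.25

Apply the shoelace formula: 2A = Σ (x_i·y_{i+1} − x_{i+1}·y_i), indices taken mod 9.
Σ = (-31) + (-2) + (-19) + (-16) + (-6) + (27) + (-124) + (-48) + (-123.5) = -342.5
Area = |Σ|/2 = 171.25.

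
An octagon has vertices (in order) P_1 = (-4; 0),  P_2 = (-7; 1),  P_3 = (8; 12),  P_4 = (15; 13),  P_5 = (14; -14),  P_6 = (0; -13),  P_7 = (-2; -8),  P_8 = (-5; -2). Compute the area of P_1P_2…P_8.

408

Apply the surveyor's formula: 2A = Σ (x_i·y_{i+1} − x_{i+1}·y_i), indices taken mod 8.
Cross-terms: -4, -92, -76, -392, -182, -26, -36, -8  ⇒  Σ = -816
Area = |Σ|/2 = 408.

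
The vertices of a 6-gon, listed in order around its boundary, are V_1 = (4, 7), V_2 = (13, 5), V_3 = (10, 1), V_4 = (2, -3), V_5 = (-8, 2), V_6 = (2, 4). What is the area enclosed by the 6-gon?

Cross-terms: -71, -37, -32, -20, -36, -2  ⇒  Σ = -198
Area = |Σ|/2 = 99.

99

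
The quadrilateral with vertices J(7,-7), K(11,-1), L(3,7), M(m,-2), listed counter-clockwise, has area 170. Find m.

-13

Write out the shoelace sum; only the two edges meeting at M involve m:
2·Area = [(3·(-2) − m·7) + (m·(-7) − 7·(-2))] + 150
       = -14·m + 158 = 340
⇒ m = -13.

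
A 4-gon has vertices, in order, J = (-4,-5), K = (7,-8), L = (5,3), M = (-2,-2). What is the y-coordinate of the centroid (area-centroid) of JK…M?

-199/63

Apply the shoelace formula. First the cross-terms c_i = x_i·y_{i+1} − x_{i+1}·y_i:
  67, 61, -4, 2  ⇒  2A = 126, A = 63.
Then Σ (y_i + y_{i+1})·c_i = -1194, so ȳ = -1194 / (6·63) = -199/63.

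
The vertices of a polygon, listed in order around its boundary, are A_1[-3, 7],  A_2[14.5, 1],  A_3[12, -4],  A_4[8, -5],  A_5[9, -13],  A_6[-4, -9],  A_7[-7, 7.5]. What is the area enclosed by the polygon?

Apply the shoelace (surveyor's) formula: 2A = Σ (x_i·y_{i+1} − x_{i+1}·y_i), indices taken mod 7.
Σ = (-104.5) + (-70) + (-28) + (-59) + (-133) + (-93) + (-26.5) = -514
Area = |Σ|/2 = 257.

257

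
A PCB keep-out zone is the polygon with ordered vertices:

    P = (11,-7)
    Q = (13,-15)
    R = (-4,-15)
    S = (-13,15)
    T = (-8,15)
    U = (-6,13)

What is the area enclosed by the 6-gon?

Cross-terms: -74, -255, -255, -75, -14, -101  ⇒  Σ = -774
Area = |Σ|/2 = 387.

387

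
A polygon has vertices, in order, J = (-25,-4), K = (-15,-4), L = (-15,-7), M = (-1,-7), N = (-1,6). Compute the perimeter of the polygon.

66

|JK| = √((10)² + (0)²) = √100 = 10
|KL| = √((0)² + (-3)²) = √9 = 3
|LM| = √((14)² + (0)²) = √196 = 14
|MN| = √((0)² + (13)²) = √169 = 13
|NJ| = √((-24)² + (-10)²) = √676 = 26
Perimeter = 10 + 3 + 14 + 13 + 26 = 66.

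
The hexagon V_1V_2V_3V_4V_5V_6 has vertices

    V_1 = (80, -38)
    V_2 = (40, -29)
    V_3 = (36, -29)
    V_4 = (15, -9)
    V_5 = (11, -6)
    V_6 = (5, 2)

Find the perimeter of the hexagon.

|V_1V_2| = √((-40)² + (9)²) = √1681 = 41
|V_2V_3| = √((-4)² + (0)²) = √16 = 4
|V_3V_4| = √((-21)² + (20)²) = √841 = 29
|V_4V_5| = √((-4)² + (3)²) = √25 = 5
|V_5V_6| = √((-6)² + (8)²) = √100 = 10
|V_6V_1| = √((75)² + (-40)²) = √7225 = 85
Perimeter = 41 + 4 + 29 + 5 + 10 + 85 = 174.

174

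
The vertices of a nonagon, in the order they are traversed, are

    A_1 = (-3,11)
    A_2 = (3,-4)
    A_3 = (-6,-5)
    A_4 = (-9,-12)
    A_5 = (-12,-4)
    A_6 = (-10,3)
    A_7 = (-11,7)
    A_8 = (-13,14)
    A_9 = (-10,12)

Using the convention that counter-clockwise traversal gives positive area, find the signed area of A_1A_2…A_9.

-203.5

Apply Gauss's area formula: 2A = Σ (x_i·y_{i+1} − x_{i+1}·y_i), indices taken mod 9.
Σ = (-21) + (-39) + (27) + (-108) + (-76) + (-37) + (-63) + (-16) + (-74) = -407
Signed area = Σ/2 = -203.5 (negative ⇒ clockwise traversal).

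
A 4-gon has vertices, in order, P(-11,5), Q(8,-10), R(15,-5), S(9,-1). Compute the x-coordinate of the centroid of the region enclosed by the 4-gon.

Apply Gauss's area formula. First the cross-terms c_i = x_i·y_{i+1} − x_{i+1}·y_i:
  70, 110, 30, 34  ⇒  2A = 244, A = 122.
Then Σ (x_i + x_{i+1})·c_i = 2972, so x̄ = 2972 / (6·122) = 743/183.

743/183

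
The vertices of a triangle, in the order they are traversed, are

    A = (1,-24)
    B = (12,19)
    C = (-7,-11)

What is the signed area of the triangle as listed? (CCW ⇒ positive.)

243.5

Apply the shoelace formula: 2A = Σ (x_i·y_{i+1} − x_{i+1}·y_i), indices taken mod 3.
Σ = (307) + (1) + (179) = 487
Signed area = Σ/2 = 243.5 (positive ⇒ counter-clockwise traversal).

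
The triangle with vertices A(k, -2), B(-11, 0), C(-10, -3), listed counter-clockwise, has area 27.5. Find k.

The doubled signed area Σ (x_i y_{i+1} − x_{i+1} y_i) is linear in k.
With k=0 it equals 31; the coefficient of k is 3 (from the two edges through A).
So 3·k + 31 = 2·27.5 = 55 ⇒ k = 8.

8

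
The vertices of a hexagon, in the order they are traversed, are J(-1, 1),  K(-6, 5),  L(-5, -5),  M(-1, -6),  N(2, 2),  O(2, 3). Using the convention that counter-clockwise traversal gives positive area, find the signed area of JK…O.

49

Σ = (1) + (55) + (25) + (10) + (2) + (5) = 98
Signed area = Σ/2 = 49 (positive ⇒ counter-clockwise traversal).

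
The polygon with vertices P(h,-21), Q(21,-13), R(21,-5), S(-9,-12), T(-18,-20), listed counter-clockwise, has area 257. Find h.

-20

Write out the shoelace sum; only the two edges meeting at P involve h:
2·Area = [((-18)·(-21) − h·(-20)) + (h·(-13) − 21·(-21))] + -165
       = 7·h + 654 = 514
⇒ h = -20.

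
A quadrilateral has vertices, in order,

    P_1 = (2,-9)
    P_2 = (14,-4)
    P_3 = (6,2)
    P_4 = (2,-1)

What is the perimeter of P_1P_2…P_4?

36

|P_1P_2| = √((12)² + (5)²) = √169 = 13
|P_2P_3| = √((-8)² + (6)²) = √100 = 10
|P_3P_4| = √((-4)² + (-3)²) = √25 = 5
|P_4P_1| = √((0)² + (-8)²) = √64 = 8
Perimeter = 13 + 10 + 5 + 8 = 36.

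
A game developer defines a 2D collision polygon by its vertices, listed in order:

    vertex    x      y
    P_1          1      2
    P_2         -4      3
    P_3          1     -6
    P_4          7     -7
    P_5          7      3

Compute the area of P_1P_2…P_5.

74

Apply the shoelace (surveyor's) formula: 2A = Σ (x_i·y_{i+1} − x_{i+1}·y_i), indices taken mod 5.
Cross-terms: 11, 21, 35, 70, 11  ⇒  Σ = 148
Area = |Σ|/2 = 74.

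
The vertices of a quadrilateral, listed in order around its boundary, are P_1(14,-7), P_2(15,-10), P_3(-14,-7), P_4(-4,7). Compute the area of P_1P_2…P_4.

238

Apply Gauss's area formula: 2A = Σ (x_i·y_{i+1} − x_{i+1}·y_i), indices taken mod 4.
Σ = (-35) + (-245) + (-126) + (-70) = -476
Area = |Σ|/2 = 238.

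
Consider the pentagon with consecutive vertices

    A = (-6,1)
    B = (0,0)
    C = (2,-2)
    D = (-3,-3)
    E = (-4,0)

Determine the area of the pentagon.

Apply the shoelace (surveyor's) formula: 2A = Σ (x_i·y_{i+1} − x_{i+1}·y_i), indices taken mod 5.
A→B: (-6)(0) − (0)(1) = 0
B→C: (0)(-2) − (2)(0) = 0
C→D: (2)(-3) − (-3)(-2) = -12
D→E: (-3)(0) − (-4)(-3) = -12
E→A: (-4)(1) − (-6)(0) = -4
Σ = -28
Area = |Σ|/2 = 14.

14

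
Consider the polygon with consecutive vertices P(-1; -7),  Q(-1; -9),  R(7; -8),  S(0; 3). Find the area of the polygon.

Apply Gauss's area formula: 2A = Σ (x_i·y_{i+1} − x_{i+1}·y_i), indices taken mod 4.
P→Q: (-1)(-9) − (-1)(-7) = 2
Q→R: (-1)(-8) − (7)(-9) = 71
R→S: (7)(3) − (0)(-8) = 21
S→P: (0)(-7) − (-1)(3) = 3
Σ = 97
Area = |Σ|/2 = 48.5.

48.5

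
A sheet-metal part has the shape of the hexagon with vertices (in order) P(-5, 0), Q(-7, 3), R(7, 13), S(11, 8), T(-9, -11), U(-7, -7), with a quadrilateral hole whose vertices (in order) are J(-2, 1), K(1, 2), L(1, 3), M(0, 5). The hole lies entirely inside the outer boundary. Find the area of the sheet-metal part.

150.5

Outer boundary:
Σ = (-15) + (-112) + (-87) + (-49) + (-14) + (-35) = -312
Area = |Σ|/2 = 156.
Hole:
Σ = (-5) + (1) + (5) + (10) = 11
Area = |Σ|/2 = 5.5.
Net area = 156 − 5.5 = 150.5.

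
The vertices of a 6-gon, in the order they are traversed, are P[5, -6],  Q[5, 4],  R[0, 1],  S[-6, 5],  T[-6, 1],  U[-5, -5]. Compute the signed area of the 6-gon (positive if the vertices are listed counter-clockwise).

87.5

Apply the surveyor's formula: 2A = Σ (x_i·y_{i+1} − x_{i+1}·y_i), indices taken mod 6.
P→Q: (5)(4) − (5)(-6) = 50
Q→R: (5)(1) − (0)(4) = 5
R→S: (0)(5) − (-6)(1) = 6
S→T: (-6)(1) − (-6)(5) = 24
T→U: (-6)(-5) − (-5)(1) = 35
U→P: (-5)(-6) − (5)(-5) = 55
Σ = 175
Signed area = Σ/2 = 87.5 (positive ⇒ counter-clockwise traversal).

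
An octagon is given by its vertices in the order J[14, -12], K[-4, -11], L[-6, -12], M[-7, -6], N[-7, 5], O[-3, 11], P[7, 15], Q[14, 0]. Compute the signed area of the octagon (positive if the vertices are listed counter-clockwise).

Σ = (-202) + (-18) + (-48) + (-77) + (-62) + (-122) + (-210) + (-168) = -907
Signed area = Σ/2 = -453.5 (negative ⇒ clockwise traversal).

-453.5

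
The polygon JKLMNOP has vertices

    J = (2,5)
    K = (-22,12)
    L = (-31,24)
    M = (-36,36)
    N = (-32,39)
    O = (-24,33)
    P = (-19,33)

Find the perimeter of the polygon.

|JK| = √((-24)² + (7)²) = √625 = 25
|KL| = √((-9)² + (12)²) = √225 = 15
|LM| = √((-5)² + (12)²) = √169 = 13
|MN| = √((4)² + (3)²) = √25 = 5
|NO| = √((8)² + (-6)²) = √100 = 10
|OP| = √((5)² + (0)²) = √25 = 5
|PJ| = √((21)² + (-28)²) = √1225 = 35
Perimeter = 25 + 15 + 13 + 5 + 10 + 5 + 35 = 108.

108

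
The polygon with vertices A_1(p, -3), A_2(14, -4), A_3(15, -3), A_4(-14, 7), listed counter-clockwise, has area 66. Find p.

The doubled signed area Σ (x_i y_{i+1} − x_{i+1} y_i) is linear in p.
With p=0 it equals 165; the coefficient of p is -11 (from the two edges through A_1).
So -11·p + 165 = 2·66 = 132 ⇒ p = 3.

3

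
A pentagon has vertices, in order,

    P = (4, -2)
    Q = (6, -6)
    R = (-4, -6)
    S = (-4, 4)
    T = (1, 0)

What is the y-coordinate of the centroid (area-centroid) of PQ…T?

Apply the surveyor's formula. First the cross-terms c_i = x_i·y_{i+1} − x_{i+1}·y_i:
  -12, -60, -40, -4, -2  ⇒  2A = -118, A = -59.
Then Σ (y_i + y_{i+1})·c_i = 884, so ȳ = 884 / (6·(-59)) = -442/177.

-442/177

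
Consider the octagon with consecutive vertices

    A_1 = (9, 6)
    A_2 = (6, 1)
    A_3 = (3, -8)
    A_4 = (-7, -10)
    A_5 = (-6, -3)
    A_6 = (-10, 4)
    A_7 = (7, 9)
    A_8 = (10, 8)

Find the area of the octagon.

210.5

Apply the surveyor's formula: 2A = Σ (x_i·y_{i+1} − x_{i+1}·y_i), indices taken mod 8.
Σ = (-27) + (-51) + (-86) + (-39) + (-54) + (-118) + (-34) + (-12) = -421
Area = |Σ|/2 = 210.5.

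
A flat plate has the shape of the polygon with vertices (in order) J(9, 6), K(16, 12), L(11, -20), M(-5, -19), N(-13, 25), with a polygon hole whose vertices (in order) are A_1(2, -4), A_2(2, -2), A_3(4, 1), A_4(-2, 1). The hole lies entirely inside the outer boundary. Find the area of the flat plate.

699

Outer boundary:
Apply the shoelace (surveyor's) formula: 2A = Σ (x_i·y_{i+1} − x_{i+1}·y_i), indices taken mod 5.
Cross-terms: 12, -452, -309, -372, -303  ⇒  Σ = -1424
Area = |Σ|/2 = 712.
Hole:
Cross-terms: 4, 10, 6, 6  ⇒  Σ = 26
Area = |Σ|/2 = 13.
Net area = 712 − 13 = 699.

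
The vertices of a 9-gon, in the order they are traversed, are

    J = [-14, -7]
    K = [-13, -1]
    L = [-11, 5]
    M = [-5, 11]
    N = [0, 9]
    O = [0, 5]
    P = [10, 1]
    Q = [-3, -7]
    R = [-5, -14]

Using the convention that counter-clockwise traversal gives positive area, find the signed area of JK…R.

-282.5

Σ = (-77) + (-76) + (-96) + (-45) + (0) + (-50) + (-67) + (7) + (-161) = -565
Signed area = Σ/2 = -282.5 (negative ⇒ clockwise traversal).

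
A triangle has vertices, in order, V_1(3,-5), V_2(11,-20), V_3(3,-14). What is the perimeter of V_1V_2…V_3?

|V_1V_2| = √((8)² + (-15)²) = √289 = 17
|V_2V_3| = √((-8)² + (6)²) = √100 = 10
|V_3V_1| = √((0)² + (9)²) = √81 = 9
Perimeter = 17 + 10 + 9 = 36.

36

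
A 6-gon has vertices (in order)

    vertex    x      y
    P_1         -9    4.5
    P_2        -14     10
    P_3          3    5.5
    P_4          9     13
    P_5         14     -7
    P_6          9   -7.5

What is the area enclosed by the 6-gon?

229.25

Apply the shoelace formula: 2A = Σ (x_i·y_{i+1} − x_{i+1}·y_i), indices taken mod 6.
Σ = (-27) + (-107) + (-10.5) + (-245) + (-42) + (-27) = -458.5
Area = |Σ|/2 = 229.25.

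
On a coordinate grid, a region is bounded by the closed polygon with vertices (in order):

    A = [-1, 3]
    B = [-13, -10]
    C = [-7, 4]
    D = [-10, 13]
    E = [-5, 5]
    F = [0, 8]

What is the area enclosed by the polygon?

Cross-terms: 49, -122, -51, 15, -40, 8  ⇒  Σ = -141
Area = |Σ|/2 = 70.5.

70.5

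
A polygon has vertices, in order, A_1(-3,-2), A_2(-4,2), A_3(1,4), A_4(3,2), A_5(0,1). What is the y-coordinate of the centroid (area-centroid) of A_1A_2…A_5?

1.5

Apply the surveyor's formula. First the cross-terms c_i = x_i·y_{i+1} − x_{i+1}·y_i:
  -14, -18, -10, 3, 3  ⇒  2A = -36, A = -18.
Then Σ (y_i + y_{i+1})·c_i = -162, so ȳ = -162 / (6·(-18)) = 1.5.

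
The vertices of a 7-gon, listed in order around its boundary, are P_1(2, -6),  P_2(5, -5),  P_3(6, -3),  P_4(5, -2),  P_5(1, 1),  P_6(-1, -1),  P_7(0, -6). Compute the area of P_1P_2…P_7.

Apply the shoelace formula: 2A = Σ (x_i·y_{i+1} − x_{i+1}·y_i), indices taken mod 7.
P_1→P_2: (2)(-5) − (5)(-6) = 20
P_2→P_3: (5)(-3) − (6)(-5) = 15
P_3→P_4: (6)(-2) − (5)(-3) = 3
P_4→P_5: (5)(1) − (1)(-2) = 7
P_5→P_6: (1)(-1) − (-1)(1) = 0
P_6→P_7: (-1)(-6) − (0)(-1) = 6
P_7→P_1: (0)(-6) − (2)(-6) = 12
Σ = 63
Area = |Σ|/2 = 31.5.

31.5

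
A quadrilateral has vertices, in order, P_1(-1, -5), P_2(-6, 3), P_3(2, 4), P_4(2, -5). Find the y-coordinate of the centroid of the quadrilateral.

Apply the surveyor's formula. First the cross-terms c_i = x_i·y_{i+1} − x_{i+1}·y_i:
  -33, -30, -18, -15  ⇒  2A = -96, A = -48.
Then Σ (y_i + y_{i+1})·c_i = 24, so ȳ = 24 / (6·(-48)) = -1/12.

-1/12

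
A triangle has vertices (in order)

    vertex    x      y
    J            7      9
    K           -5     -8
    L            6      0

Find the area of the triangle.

Apply Gauss's area formula: 2A = Σ (x_i·y_{i+1} − x_{i+1}·y_i), indices taken mod 3.
Cross-terms: -11, 48, 54  ⇒  Σ = 91
Area = |Σ|/2 = 45.5.

45.5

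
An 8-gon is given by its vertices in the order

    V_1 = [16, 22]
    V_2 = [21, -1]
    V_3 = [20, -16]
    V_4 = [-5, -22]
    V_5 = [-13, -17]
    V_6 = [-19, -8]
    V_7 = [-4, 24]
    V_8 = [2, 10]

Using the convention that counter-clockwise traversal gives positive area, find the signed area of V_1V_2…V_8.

-1213

Apply Gauss's area formula: 2A = Σ (x_i·y_{i+1} − x_{i+1}·y_i), indices taken mod 8.
Σ = (-478) + (-316) + (-520) + (-201) + (-219) + (-488) + (-88) + (-116) = -2426
Signed area = Σ/2 = -1213 (negative ⇒ clockwise traversal).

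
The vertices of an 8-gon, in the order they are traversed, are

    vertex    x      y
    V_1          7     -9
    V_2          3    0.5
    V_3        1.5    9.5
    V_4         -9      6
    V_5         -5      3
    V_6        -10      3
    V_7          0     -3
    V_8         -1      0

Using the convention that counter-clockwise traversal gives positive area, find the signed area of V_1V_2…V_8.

Apply Gauss's area formula: 2A = Σ (x_i·y_{i+1} − x_{i+1}·y_i), indices taken mod 8.
V_1→V_2: (7)(0.5) − (3)(-9) = 30.5
V_2→V_3: (3)(9.5) − (1.5)(0.5) = 27.75
V_3→V_4: (1.5)(6) − (-9)(9.5) = 94.5
V_4→V_5: (-9)(3) − (-5)(6) = 3
V_5→V_6: (-5)(3) − (-10)(3) = 15
V_6→V_7: (-10)(-3) − (0)(3) = 30
V_7→V_8: (0)(0) − (-1)(-3) = -3
V_8→V_1: (-1)(-9) − (7)(0) = 9
Σ = 206.75
Signed area = Σ/2 = 103.375 (positive ⇒ counter-clockwise traversal).

103.375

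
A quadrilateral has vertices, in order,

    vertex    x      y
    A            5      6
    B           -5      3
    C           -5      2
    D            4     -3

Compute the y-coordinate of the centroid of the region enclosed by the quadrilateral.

Apply the surveyor's formula. First the cross-terms c_i = x_i·y_{i+1} − x_{i+1}·y_i:
  45, 5, 7, 39  ⇒  2A = 96, A = 48.
Then Σ (y_i + y_{i+1})·c_i = 540, so ȳ = 540 / (6·48) = 1.875.

1.875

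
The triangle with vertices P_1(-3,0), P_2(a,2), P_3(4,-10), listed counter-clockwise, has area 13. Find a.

The doubled signed area Σ (x_i y_{i+1} − x_{i+1} y_i) is linear in a.
With a=0 it equals -44; the coefficient of a is -10 (from the two edges through P_2).
So -10·a + -44 = 2·13 = 26 ⇒ a = -7.

-7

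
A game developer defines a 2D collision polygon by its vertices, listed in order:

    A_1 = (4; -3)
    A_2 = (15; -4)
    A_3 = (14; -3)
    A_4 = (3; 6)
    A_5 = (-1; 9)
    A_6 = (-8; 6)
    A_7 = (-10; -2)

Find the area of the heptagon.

173

Apply Gauss's area formula: 2A = Σ (x_i·y_{i+1} − x_{i+1}·y_i), indices taken mod 7.
Σ = (29) + (11) + (93) + (33) + (66) + (76) + (38) = 346
Area = |Σ|/2 = 173.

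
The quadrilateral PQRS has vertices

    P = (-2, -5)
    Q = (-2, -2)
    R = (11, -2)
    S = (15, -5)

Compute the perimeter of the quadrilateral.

|PQ| = √((0)² + (3)²) = √9 = 3
|QR| = √((13)² + (0)²) = √169 = 13
|RS| = √((4)² + (-3)²) = √25 = 5
|SP| = √((-17)² + (0)²) = √289 = 17
Perimeter = 3 + 13 + 5 + 17 = 38.

38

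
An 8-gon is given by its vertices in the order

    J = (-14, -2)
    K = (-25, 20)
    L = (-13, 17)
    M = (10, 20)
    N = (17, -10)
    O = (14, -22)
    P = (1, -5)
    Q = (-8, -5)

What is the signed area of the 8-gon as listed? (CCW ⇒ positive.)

-873

Apply Gauss's area formula: 2A = Σ (x_i·y_{i+1} − x_{i+1}·y_i), indices taken mod 8.
Σ = (-330) + (-165) + (-430) + (-440) + (-234) + (-48) + (-45) + (-54) = -1746
Signed area = Σ/2 = -873 (negative ⇒ clockwise traversal).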